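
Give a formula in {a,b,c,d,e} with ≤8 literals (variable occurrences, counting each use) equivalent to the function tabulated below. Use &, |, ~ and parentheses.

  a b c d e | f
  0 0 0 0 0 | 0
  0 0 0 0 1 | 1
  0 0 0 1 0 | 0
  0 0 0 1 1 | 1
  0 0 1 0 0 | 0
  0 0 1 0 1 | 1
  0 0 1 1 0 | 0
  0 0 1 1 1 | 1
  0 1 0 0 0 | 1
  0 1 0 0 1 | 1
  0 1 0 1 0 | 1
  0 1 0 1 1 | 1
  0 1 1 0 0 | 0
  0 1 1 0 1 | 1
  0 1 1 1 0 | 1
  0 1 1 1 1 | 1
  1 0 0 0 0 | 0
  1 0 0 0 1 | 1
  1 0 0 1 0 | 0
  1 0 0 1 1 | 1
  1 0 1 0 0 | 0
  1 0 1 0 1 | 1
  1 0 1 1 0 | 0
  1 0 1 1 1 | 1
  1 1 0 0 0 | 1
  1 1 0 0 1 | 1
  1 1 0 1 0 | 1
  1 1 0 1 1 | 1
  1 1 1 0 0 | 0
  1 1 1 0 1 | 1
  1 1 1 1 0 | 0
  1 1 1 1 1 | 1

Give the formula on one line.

  (b & d) = 00000000001100110000000000110011
  ~a = 11111111111111110000000000000000
  ((b & d) & ~a) = 00000000001100110000000000000000
  (d & e) = 00010001000100010001000100010001
  (((b & d) & ~a) | (d & e)) = 00010001001100110001000100010001
  ~c = 11110000111100001111000011110000
  (~c & b) = 00000000111100000000000011110000
  ((((b & d) & ~a) | (d & e)) | (~c & b)) = 00010001111100110001000111110001
  (e | ((((b & d) & ~a) | (d & e)) | (~c & b))) = 01010101111101110101010111110101

(e | ((((b & d) & ~a) | (d & e)) | (~c & b)))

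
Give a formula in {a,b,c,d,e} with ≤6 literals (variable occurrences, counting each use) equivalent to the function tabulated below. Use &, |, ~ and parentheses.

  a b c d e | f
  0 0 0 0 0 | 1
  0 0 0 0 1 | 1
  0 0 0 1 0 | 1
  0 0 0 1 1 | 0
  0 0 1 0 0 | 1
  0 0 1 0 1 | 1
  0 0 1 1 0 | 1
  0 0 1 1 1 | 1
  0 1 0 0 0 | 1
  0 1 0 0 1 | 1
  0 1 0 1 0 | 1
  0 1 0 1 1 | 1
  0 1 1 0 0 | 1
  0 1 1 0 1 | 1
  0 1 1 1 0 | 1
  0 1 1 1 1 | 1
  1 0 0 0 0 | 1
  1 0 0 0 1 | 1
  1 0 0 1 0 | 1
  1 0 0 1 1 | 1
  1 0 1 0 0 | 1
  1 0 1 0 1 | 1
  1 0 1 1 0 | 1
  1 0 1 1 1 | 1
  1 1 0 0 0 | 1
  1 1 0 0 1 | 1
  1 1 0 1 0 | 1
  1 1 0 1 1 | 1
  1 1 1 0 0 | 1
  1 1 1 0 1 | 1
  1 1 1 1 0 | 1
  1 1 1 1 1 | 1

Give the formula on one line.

  ~e = 10101010101010101010101010101010
  ~b = 11111111000000001111111100000000
  (~e & ~b) = 10101010000000001010101000000000
  ((~e & ~b) | b) = 10101010111111111010101011111111
  ~d = 11001100110011001100110011001100
  (~d | a) = 11001100110011001111111111111111
  ((~d | a) | c) = 11001111110011111111111111111111
  (((~e & ~b) | b) | ((~d | a) | c)) = 11101111111111111111111111111111

(((~e & ~b) | b) | ((~d | a) | c))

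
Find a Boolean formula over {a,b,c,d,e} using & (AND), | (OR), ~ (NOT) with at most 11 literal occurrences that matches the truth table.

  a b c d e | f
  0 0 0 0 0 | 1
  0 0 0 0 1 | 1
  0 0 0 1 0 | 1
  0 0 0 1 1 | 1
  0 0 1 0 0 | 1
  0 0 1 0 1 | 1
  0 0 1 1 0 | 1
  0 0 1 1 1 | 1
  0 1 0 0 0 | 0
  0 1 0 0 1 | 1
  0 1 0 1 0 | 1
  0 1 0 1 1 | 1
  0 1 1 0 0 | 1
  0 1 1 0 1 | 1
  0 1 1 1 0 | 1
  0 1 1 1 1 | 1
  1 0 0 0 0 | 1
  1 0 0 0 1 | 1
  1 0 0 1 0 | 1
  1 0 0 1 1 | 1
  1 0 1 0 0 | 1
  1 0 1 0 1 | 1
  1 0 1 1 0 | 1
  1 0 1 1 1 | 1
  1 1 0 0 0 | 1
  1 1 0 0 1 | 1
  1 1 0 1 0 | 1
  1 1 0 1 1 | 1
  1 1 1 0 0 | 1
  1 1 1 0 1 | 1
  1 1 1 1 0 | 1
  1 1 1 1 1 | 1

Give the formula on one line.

  ~a = 11111111111111110000000000000000
  (~a & c) = 00001111000011110000000000000000
  (e | (~a & c)) = 01011111010111110101010101010101
  (b & (e | (~a & c))) = 00000000010111110000000001010101
  ~b = 11111111000000001111111100000000
  (~b & ~a) = 11111111000000000000000000000000
  (d | (~b & ~a)) = 11111111001100110011001100110011
  ((b & (e | (~a & c))) | (d | (~b & ~a))) = 11111111011111110011001101110111
  (a | ~b) = 11111111000000001111111111111111
  (((b & (e | (~a & c))) | (d | (~b & ~a))) | (a | ~b)) = 11111111011111111111111111111111

(((b & (e | (~a & c))) | (d | (~b & ~a))) | (a | ~b))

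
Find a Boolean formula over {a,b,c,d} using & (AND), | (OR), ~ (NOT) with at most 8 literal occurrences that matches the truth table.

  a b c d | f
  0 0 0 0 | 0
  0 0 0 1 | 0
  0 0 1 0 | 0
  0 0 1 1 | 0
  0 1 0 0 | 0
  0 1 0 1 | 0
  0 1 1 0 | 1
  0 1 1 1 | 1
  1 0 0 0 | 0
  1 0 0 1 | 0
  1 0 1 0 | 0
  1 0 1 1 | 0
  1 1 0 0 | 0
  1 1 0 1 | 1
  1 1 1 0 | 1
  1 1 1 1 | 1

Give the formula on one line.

(((c | (a & b)) & b) & ((d & ~c) | c))

  (a & b) = 0000000000001111
  (c | (a & b)) = 0011001100111111
  ((c | (a & b)) & b) = 0000001100001111
  ~c = 1100110011001100
  (d & ~c) = 0100010001000100
  ((d & ~c) | c) = 0111011101110111
  (((c | (a & b)) & b) & ((d & ~c) | c)) = 0000001100000111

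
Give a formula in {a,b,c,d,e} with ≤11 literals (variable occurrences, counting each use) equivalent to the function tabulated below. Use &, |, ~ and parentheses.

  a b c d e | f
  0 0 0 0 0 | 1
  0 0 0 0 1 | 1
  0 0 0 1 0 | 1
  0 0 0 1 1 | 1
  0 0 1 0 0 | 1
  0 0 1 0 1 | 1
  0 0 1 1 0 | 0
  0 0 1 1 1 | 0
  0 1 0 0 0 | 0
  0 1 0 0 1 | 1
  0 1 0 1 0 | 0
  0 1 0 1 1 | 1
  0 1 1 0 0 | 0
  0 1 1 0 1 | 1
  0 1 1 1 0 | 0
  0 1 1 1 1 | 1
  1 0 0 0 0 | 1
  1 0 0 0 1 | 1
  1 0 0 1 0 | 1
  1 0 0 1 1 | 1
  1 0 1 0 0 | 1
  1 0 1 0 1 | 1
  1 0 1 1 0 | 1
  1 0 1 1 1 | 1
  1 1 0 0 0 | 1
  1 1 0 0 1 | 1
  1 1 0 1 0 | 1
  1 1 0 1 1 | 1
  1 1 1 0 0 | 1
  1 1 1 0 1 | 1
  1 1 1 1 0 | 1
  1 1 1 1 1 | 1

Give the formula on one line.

  (e | a) = 01010101010101011111111111111111
  ~b = 11111111000000001111111100000000
  ~e = 10101010101010101010101010101010
  (~b & ~e) = 10101010000000001010101000000000
  ((e | a) | (~b & ~e)) = 11111111010101011111111111111111
  ~c = 11110000111100001111000011110000
  (a | ~c) = 11110000111100001111111111111111
  ((a | ~c) | b) = 11110000111111111111111111111111
  ~d = 11001100110011001100110011001100
  (((a | ~c) | b) | ~d) = 11111100111111111111111111111111
  (((e | a) | (~b & ~e)) & (((a | ~c) | b) | ~d)) = 11111100010101011111111111111111

(((e | a) | (~b & ~e)) & (((a | ~c) | b) | ~d))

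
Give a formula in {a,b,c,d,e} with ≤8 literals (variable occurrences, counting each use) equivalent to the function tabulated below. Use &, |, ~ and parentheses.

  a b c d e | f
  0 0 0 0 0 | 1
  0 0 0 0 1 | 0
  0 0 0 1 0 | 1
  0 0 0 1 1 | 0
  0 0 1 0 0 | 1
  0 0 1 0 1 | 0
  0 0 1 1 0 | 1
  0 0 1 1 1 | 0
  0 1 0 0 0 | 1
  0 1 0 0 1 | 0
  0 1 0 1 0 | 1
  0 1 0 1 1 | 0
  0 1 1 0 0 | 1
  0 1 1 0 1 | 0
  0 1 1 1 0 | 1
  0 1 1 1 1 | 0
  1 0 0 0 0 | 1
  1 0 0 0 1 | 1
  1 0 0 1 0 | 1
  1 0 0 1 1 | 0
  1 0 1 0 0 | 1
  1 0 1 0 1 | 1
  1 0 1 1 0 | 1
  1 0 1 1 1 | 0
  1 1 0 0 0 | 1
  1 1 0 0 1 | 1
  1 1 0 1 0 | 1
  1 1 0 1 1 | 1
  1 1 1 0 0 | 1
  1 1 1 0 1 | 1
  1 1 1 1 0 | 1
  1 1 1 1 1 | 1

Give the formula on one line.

  ~e = 10101010101010101010101010101010
  (a | ~e) = 10101010101010101111111111111111
  (d & ~e) = 00100010001000100010001000100010
  ~d = 11001100110011001100110011001100
  (b | ~d) = 11001100111111111100110011111111
  ((d & ~e) | (b | ~d)) = 11101110111111111110111011111111
  ((a | ~e) & ((d & ~e) | (b | ~d))) = 10101010101010101110111011111111

((a | ~e) & ((d & ~e) | (b | ~d)))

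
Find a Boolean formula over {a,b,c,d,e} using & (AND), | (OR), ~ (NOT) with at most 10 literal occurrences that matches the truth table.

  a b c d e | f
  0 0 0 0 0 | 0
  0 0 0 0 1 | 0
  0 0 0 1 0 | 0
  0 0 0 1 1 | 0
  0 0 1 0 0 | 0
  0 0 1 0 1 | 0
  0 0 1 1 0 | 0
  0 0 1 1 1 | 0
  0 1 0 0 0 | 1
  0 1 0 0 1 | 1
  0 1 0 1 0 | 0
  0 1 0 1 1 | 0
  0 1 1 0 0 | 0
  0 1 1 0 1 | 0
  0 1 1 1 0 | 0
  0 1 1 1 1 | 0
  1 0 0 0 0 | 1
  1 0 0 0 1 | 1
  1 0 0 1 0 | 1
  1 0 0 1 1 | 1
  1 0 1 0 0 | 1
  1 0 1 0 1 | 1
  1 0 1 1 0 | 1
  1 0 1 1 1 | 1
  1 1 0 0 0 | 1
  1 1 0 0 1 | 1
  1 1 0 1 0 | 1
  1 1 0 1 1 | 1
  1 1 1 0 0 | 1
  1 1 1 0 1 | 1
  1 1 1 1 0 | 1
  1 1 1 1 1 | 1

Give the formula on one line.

(((a | b) & (a | ~b)) | (b & (~c & ~d)))

  (a | b) = 00000000111111111111111111111111
  ~b = 11111111000000001111111100000000
  (a | ~b) = 11111111000000001111111111111111
  ((a | b) & (a | ~b)) = 00000000000000001111111111111111
  ~c = 11110000111100001111000011110000
  ~d = 11001100110011001100110011001100
  (~c & ~d) = 11000000110000001100000011000000
  (b & (~c & ~d)) = 00000000110000000000000011000000
  (((a | b) & (a | ~b)) | (b & (~c & ~d))) = 00000000110000001111111111111111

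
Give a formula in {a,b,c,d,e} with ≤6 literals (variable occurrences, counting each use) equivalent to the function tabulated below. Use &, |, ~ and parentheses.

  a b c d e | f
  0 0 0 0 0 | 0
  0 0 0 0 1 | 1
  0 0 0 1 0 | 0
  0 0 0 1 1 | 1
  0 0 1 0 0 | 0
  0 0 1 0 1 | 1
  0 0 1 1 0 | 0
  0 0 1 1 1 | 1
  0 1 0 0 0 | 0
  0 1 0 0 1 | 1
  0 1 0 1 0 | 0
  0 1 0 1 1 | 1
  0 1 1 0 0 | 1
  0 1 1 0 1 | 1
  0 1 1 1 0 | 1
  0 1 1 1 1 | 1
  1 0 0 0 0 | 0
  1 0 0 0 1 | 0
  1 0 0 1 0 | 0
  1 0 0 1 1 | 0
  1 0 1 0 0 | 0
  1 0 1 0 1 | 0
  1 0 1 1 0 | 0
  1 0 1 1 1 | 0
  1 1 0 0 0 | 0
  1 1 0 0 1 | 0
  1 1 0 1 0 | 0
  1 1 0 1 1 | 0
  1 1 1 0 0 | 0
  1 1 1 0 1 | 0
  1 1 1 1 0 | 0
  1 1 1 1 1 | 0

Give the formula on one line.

((((b & c) | e) | a) & ~a)

  (b & c) = 00000000000011110000000000001111
  ((b & c) | e) = 01010101010111110101010101011111
  (((b & c) | e) | a) = 01010101010111111111111111111111
  ~a = 11111111111111110000000000000000
  ((((b & c) | e) | a) & ~a) = 01010101010111110000000000000000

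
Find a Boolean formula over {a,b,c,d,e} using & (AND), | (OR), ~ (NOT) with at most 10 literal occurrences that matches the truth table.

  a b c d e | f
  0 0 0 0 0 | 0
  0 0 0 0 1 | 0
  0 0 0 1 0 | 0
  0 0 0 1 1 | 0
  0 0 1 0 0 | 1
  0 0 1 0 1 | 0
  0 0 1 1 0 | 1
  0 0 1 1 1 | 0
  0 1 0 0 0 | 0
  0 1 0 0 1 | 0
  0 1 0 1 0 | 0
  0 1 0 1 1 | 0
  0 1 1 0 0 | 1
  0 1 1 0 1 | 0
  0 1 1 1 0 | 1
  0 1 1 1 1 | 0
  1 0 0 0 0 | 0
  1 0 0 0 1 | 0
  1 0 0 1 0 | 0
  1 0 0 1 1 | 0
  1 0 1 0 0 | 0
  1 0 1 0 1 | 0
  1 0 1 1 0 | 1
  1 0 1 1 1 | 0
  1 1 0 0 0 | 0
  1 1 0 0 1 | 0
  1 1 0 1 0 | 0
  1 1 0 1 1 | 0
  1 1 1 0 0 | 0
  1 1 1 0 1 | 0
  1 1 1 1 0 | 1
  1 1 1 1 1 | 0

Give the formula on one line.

(((((e & (~c | ~a)) | d) | ~a) | ~c) & (c & ~e))

  ~c = 11110000111100001111000011110000
  ~a = 11111111111111110000000000000000
  (~c | ~a) = 11111111111111111111000011110000
  (e & (~c | ~a)) = 01010101010101010101000001010000
  ((e & (~c | ~a)) | d) = 01110111011101110111001101110011
  (((e & (~c | ~a)) | d) | ~a) = 11111111111111110111001101110011
  ((((e & (~c | ~a)) | d) | ~a) | ~c) = 11111111111111111111001111110011
  ~e = 10101010101010101010101010101010
  (c & ~e) = 00001010000010100000101000001010
  (((((e & (~c | ~a)) | d) | ~a) | ~c) & (c & ~e)) = 00001010000010100000001000000010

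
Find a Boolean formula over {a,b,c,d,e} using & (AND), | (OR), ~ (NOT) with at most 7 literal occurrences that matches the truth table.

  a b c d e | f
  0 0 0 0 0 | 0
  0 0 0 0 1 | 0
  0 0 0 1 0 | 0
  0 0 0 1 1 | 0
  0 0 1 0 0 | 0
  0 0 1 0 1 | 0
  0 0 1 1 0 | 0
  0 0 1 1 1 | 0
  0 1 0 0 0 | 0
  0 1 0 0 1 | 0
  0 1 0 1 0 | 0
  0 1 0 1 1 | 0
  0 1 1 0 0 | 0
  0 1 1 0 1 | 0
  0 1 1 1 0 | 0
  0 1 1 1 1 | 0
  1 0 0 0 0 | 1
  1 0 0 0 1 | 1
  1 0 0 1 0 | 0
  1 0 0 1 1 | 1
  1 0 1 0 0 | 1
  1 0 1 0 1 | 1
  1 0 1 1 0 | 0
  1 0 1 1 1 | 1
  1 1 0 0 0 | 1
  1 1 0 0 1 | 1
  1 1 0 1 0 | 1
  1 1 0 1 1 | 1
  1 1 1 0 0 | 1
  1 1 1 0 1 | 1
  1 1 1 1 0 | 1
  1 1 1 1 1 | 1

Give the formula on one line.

((((~b & e) | b) & a) | (~d & a))

  ~b = 11111111000000001111111100000000
  (~b & e) = 01010101000000000101010100000000
  ((~b & e) | b) = 01010101111111110101010111111111
  (((~b & e) | b) & a) = 00000000000000000101010111111111
  ~d = 11001100110011001100110011001100
  (~d & a) = 00000000000000001100110011001100
  ((((~b & e) | b) & a) | (~d & a)) = 00000000000000001101110111111111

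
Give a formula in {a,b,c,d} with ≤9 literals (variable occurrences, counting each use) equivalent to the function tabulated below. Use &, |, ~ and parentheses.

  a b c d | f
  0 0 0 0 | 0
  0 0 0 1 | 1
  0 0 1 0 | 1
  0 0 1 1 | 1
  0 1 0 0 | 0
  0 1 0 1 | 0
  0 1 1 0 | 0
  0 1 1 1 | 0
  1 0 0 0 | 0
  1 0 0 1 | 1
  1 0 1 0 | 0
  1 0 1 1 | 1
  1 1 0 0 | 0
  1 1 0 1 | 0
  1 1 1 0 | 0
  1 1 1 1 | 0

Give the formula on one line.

  ~b = 1111000011110000
  (d & ~b) = 0101000001010000
  ((d & ~b) | b) = 0101111101011111
  ~a = 1111111100000000
  (~a & c) = 0011001100000000
  (((d & ~b) | b) | (~a & c)) = 0111111101011111
  ((((d & ~b) | b) | (~a & c)) & ~b) = 0111000001010000

((((d & ~b) | b) | (~a & c)) & ~b)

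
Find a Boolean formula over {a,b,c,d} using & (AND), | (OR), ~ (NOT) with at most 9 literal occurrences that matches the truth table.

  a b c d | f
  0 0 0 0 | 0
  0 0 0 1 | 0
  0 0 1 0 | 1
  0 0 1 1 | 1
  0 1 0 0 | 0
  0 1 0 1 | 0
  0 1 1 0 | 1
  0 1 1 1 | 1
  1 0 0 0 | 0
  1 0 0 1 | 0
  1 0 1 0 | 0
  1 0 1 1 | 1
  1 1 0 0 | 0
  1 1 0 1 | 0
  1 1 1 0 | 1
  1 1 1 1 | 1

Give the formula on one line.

(((c & ~a) | (b | (d & a))) & c)

  ~a = 1111111100000000
  (c & ~a) = 0011001100000000
  (d & a) = 0000000001010101
  (b | (d & a)) = 0000111101011111
  ((c & ~a) | (b | (d & a))) = 0011111101011111
  (((c & ~a) | (b | (d & a))) & c) = 0011001100010011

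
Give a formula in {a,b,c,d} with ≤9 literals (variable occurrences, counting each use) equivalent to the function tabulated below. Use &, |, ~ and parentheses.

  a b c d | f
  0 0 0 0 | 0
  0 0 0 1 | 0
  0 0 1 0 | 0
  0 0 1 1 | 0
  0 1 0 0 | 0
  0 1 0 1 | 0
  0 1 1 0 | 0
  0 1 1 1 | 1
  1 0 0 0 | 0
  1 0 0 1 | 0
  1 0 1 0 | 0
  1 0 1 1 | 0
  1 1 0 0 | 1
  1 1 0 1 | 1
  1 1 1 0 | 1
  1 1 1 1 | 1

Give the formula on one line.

  (c | a) = 0011001111111111
  ((c | a) & d) = 0001000101010101
  ~b = 1111000011110000
  (d & ~b) = 0101000001010000
  (a | (d & ~b)) = 0101000011111111
  (((c | a) & d) | (a | (d & ~b))) = 0101000111111111
  ((((c | a) & d) | (a | (d & ~b))) & b) = 0000000100001111

((((c | a) & d) | (a | (d & ~b))) & b)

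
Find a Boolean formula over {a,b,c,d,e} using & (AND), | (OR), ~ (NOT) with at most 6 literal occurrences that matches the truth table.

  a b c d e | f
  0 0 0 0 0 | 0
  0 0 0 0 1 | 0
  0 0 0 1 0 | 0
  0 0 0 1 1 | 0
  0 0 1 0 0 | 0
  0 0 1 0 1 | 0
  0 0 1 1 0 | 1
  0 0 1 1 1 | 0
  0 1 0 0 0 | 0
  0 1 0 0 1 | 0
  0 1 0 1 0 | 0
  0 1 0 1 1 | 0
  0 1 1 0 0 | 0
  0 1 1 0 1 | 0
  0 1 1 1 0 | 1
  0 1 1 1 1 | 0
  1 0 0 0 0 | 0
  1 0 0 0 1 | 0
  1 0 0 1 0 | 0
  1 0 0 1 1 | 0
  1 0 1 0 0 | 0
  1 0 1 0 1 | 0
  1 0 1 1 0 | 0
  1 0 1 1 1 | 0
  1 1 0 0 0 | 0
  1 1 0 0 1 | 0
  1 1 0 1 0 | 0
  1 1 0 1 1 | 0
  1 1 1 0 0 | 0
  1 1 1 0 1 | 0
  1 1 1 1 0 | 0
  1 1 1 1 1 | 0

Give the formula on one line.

((c & (~e & d)) & ~a)

  ~e = 10101010101010101010101010101010
  (~e & d) = 00100010001000100010001000100010
  (c & (~e & d)) = 00000010000000100000001000000010
  ~a = 11111111111111110000000000000000
  ((c & (~e & d)) & ~a) = 00000010000000100000000000000000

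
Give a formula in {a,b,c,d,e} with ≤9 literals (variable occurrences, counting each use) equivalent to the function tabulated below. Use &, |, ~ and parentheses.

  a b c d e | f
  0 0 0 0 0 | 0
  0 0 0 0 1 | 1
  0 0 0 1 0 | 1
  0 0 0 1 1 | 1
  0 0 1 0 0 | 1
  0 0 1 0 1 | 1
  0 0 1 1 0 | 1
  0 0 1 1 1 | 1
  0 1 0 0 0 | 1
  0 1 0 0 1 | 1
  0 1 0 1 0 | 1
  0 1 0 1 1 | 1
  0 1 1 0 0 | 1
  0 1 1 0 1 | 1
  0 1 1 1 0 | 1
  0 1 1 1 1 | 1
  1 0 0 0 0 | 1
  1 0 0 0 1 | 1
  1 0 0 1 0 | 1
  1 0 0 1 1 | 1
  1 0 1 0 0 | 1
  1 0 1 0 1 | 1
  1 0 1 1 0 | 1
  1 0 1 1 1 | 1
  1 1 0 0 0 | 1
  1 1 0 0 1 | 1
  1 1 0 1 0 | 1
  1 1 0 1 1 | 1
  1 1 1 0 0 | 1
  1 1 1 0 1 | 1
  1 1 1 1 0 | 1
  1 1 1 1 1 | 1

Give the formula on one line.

(((c | d) | (a | e)) | (((c & ~a) | e) | (b & ~a)))

  (c | d) = 00111111001111110011111100111111
  (a | e) = 01010101010101011111111111111111
  ((c | d) | (a | e)) = 01111111011111111111111111111111
  ~a = 11111111111111110000000000000000
  (c & ~a) = 00001111000011110000000000000000
  ((c & ~a) | e) = 01011111010111110101010101010101
  (b & ~a) = 00000000111111110000000000000000
  (((c & ~a) | e) | (b & ~a)) = 01011111111111110101010101010101
  (((c | d) | (a | e)) | (((c & ~a) | e) | (b & ~a))) = 01111111111111111111111111111111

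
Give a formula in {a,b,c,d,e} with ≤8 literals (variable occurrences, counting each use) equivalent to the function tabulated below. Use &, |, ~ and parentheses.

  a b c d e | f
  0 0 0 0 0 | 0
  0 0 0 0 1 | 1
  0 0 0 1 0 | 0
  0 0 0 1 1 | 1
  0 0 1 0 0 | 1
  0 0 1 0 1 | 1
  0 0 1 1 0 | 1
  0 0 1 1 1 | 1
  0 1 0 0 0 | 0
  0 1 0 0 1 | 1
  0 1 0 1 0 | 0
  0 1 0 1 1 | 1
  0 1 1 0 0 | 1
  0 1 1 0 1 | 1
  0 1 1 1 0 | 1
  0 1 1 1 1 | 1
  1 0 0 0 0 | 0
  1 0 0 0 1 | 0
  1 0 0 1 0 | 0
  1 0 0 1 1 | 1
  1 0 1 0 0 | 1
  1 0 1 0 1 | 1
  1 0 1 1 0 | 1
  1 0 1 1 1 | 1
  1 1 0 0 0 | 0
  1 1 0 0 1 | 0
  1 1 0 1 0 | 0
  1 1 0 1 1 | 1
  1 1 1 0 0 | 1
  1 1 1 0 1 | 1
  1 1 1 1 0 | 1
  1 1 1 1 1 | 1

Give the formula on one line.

(((c | d) | (d | ~a)) & (e | c))

  (c | d) = 00111111001111110011111100111111
  ~a = 11111111111111110000000000000000
  (d | ~a) = 11111111111111110011001100110011
  ((c | d) | (d | ~a)) = 11111111111111110011111100111111
  (e | c) = 01011111010111110101111101011111
  (((c | d) | (d | ~a)) & (e | c)) = 01011111010111110001111100011111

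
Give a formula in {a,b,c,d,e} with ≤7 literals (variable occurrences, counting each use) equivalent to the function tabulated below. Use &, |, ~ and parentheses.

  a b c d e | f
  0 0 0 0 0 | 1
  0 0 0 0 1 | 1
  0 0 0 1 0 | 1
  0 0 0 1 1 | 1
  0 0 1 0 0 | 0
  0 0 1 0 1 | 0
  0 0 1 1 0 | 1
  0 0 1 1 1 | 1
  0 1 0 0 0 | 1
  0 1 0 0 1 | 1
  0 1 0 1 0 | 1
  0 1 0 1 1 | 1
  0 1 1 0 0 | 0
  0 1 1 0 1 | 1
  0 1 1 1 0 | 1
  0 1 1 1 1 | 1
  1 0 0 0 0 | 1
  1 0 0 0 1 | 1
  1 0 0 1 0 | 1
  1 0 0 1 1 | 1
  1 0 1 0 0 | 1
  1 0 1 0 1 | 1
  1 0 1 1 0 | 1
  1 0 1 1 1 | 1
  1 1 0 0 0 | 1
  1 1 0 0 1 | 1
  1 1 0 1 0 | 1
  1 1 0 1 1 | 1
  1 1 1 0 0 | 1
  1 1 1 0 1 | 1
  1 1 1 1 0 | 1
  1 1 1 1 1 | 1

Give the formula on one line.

(((a | d) | ~c) | (e & b))

  (a | d) = 00110011001100111111111111111111
  ~c = 11110000111100001111000011110000
  ((a | d) | ~c) = 11110011111100111111111111111111
  (e & b) = 00000000010101010000000001010101
  (((a | d) | ~c) | (e & b)) = 11110011111101111111111111111111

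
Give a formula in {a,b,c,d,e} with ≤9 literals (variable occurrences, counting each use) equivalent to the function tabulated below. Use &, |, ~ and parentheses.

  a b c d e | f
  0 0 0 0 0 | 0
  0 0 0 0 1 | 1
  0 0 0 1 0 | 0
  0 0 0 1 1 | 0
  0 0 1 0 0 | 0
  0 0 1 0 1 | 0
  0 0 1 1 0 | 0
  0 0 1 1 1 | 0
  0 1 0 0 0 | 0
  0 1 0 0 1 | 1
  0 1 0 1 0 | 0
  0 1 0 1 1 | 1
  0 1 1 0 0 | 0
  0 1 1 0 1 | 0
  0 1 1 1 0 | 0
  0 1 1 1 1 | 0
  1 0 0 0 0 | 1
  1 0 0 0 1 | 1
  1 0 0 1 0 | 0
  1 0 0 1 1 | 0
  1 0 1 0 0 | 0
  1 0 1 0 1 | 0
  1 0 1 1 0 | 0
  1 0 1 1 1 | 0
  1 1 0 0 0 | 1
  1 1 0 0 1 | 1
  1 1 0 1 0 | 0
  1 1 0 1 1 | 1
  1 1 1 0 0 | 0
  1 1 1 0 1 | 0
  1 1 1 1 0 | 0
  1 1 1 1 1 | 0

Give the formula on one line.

  ~c = 11110000111100001111000011110000
  ~d = 11001100110011001100110011001100
  (b | ~d) = 11001100111111111100110011111111
  (~c & (b | ~d)) = 11000000111100001100000011110000
  ~a = 11111111111111110000000000000000
  (~a & d) = 00110011001100110000000000000000
  (~d | (~a & d)) = 11111111111111111100110011001100
  ((~d | (~a & d)) & a) = 00000000000000001100110011001100
  (e | ((~d | (~a & d)) & a)) = 01010101010101011101110111011101
  ((~c & (b | ~d)) & (e | ((~d | (~a & d)) & a))) = 01000000010100001100000011010000

((~c & (b | ~d)) & (e | ((~d | (~a & d)) & a)))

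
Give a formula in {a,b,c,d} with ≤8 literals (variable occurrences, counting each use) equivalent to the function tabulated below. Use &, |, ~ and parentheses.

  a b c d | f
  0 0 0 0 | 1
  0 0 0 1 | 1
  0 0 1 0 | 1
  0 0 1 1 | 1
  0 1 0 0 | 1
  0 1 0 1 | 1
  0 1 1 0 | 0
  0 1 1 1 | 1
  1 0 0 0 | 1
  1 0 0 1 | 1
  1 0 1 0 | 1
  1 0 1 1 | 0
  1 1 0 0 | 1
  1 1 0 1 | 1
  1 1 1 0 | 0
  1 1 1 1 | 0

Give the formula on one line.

  ~c = 1100110011001100
  ~a = 1111111100000000
  (~c | ~a) = 1111111111001100
  ~b = 1111000011110000
  (~b | d) = 1111010111110101
  ((~c | ~a) & (~b | d)) = 1111010111000100
  ~d = 1010101010101010
  (b | ~d) = 1010111110101111
  ((b | ~d) & ~b) = 1010000010100000
  (((b | ~d) & ~b) | ~c) = 1110110011101100
  (((~c | ~a) & (~b | d)) | (((b | ~d) & ~b) | ~c)) = 1111110111101100

(((~c | ~a) & (~b | d)) | (((b | ~d) & ~b) | ~c))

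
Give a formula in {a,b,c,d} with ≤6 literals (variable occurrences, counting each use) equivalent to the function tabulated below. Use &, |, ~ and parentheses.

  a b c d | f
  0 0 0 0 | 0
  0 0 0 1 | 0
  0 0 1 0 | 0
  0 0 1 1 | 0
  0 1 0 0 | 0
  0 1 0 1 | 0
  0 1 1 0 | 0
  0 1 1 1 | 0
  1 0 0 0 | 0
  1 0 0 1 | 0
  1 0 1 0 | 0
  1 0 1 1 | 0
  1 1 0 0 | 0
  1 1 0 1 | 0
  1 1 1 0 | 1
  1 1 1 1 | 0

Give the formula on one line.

((~d & (b & a)) & c)

  ~d = 1010101010101010
  (b & a) = 0000000000001111
  (~d & (b & a)) = 0000000000001010
  ((~d & (b & a)) & c) = 0000000000000010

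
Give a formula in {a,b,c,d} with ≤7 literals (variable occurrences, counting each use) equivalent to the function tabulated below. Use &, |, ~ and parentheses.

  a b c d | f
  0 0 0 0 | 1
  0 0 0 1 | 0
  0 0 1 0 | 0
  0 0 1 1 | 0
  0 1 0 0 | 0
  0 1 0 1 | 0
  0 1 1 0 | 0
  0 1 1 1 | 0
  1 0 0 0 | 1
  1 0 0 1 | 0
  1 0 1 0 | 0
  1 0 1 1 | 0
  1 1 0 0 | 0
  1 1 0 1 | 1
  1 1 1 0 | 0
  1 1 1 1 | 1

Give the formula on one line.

((~b | (a & d)) & ((~c | b) & (~d | b)))

  ~b = 1111000011110000
  (a & d) = 0000000001010101
  (~b | (a & d)) = 1111000011110101
  ~c = 1100110011001100
  (~c | b) = 1100111111001111
  ~d = 1010101010101010
  (~d | b) = 1010111110101111
  ((~c | b) & (~d | b)) = 1000111110001111
  ((~b | (a & d)) & ((~c | b) & (~d | b))) = 1000000010000101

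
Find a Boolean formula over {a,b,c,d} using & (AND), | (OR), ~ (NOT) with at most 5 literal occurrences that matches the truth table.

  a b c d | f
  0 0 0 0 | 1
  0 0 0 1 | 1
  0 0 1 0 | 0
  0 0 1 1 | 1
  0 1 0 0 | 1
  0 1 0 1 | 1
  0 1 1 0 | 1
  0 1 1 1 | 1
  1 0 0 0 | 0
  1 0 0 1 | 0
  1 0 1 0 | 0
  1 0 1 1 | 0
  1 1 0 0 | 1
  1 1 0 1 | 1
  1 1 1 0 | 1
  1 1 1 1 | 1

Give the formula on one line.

(((~c | d) & ~a) | b)

  ~c = 1100110011001100
  (~c | d) = 1101110111011101
  ~a = 1111111100000000
  ((~c | d) & ~a) = 1101110100000000
  (((~c | d) & ~a) | b) = 1101111100001111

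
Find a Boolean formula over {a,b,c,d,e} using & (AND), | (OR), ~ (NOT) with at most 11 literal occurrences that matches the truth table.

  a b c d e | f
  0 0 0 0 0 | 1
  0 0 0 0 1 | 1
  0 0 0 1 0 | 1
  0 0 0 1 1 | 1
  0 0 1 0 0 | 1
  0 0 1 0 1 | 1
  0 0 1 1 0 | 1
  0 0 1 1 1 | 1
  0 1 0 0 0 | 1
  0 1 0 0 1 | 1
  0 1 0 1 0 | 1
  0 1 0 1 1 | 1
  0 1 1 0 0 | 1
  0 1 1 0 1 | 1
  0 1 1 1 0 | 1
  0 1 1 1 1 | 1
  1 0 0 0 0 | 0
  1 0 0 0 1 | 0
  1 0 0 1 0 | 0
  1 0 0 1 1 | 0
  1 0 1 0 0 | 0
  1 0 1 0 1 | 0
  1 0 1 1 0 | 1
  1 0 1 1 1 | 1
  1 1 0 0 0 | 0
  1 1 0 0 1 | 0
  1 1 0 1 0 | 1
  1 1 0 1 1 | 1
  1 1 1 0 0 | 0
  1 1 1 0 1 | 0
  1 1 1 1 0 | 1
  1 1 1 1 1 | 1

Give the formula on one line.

((((a & c) & d) | ((d & b) | (e & ~a))) | ~a)

  (a & c) = 00000000000000000000111100001111
  ((a & c) & d) = 00000000000000000000001100000011
  (d & b) = 00000000001100110000000000110011
  ~a = 11111111111111110000000000000000
  (e & ~a) = 01010101010101010000000000000000
  ((d & b) | (e & ~a)) = 01010101011101110000000000110011
  (((a & c) & d) | ((d & b) | (e & ~a))) = 01010101011101110000001100110011
  ((((a & c) & d) | ((d & b) | (e & ~a))) | ~a) = 11111111111111110000001100110011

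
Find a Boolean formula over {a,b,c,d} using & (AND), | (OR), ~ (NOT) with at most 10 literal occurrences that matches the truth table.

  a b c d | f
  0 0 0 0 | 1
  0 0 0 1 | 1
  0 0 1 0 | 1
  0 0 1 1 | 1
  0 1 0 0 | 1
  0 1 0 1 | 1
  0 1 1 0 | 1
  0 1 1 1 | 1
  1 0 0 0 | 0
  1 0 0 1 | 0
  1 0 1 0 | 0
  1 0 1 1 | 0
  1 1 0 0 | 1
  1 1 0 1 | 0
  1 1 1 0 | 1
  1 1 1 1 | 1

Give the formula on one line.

  ~a = 1111111100000000
  (c | ~a) = 1111111100110011
  ~d = 1010101010101010
  (b & ~d) = 0000101000001010
  ((c | ~a) | (b & ~d)) = 1111111100111011
  ~c = 1100110011001100
  (~a | ~c) = 1111111111001100
  (b | (~a | ~c)) = 1111111111001111
  (((c | ~a) | (b & ~d)) & (b | (~a | ~c))) = 1111111100001011

(((c | ~a) | (b & ~d)) & (b | (~a | ~c)))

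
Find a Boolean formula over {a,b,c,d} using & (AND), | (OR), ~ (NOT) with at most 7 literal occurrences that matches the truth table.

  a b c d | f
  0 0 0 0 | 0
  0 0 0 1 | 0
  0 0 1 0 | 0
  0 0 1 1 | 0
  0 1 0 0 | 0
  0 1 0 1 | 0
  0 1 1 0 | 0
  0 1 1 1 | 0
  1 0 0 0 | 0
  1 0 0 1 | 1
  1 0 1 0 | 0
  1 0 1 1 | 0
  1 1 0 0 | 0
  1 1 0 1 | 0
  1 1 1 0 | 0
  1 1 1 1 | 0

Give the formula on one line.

  ~b = 1111000011110000
  (~b & a) = 0000000011110000
  ~c = 1100110011001100
  (a & ~c) = 0000000011001100
  (d & (a & ~c)) = 0000000001000100
  ((~b & a) & (d & (a & ~c))) = 0000000001000000

((~b & a) & (d & (a & ~c)))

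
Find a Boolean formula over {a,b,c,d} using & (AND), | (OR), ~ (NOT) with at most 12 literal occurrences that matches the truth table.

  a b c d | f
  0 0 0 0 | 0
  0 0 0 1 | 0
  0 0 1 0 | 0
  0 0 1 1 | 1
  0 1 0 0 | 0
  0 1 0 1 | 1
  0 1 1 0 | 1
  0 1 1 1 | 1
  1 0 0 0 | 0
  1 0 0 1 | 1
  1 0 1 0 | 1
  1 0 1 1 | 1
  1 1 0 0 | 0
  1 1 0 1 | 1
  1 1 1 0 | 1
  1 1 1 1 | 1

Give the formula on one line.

((((c & b) & ~d) | (c & (a | d))) | (d & (a | b)))

  (c & b) = 0000001100000011
  ~d = 1010101010101010
  ((c & b) & ~d) = 0000001000000010
  (a | d) = 0101010111111111
  (c & (a | d)) = 0001000100110011
  (((c & b) & ~d) | (c & (a | d))) = 0001001100110011
  (a | b) = 0000111111111111
  (d & (a | b)) = 0000010101010101
  ((((c & b) & ~d) | (c & (a | d))) | (d & (a | b))) = 0001011101110111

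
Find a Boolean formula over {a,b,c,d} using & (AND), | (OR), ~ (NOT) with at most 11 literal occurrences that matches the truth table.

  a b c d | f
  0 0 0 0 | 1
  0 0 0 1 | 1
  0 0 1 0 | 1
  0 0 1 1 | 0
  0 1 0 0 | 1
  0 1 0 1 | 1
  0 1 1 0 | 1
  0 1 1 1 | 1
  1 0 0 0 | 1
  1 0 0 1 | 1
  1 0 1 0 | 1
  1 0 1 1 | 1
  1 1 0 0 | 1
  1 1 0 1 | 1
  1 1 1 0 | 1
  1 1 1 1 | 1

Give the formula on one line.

((~c | ~d) | (((d & b) | (~d & ~b)) | (d & a)))

  ~c = 1100110011001100
  ~d = 1010101010101010
  (~c | ~d) = 1110111011101110
  (d & b) = 0000010100000101
  ~b = 1111000011110000
  (~d & ~b) = 1010000010100000
  ((d & b) | (~d & ~b)) = 1010010110100101
  (d & a) = 0000000001010101
  (((d & b) | (~d & ~b)) | (d & a)) = 1010010111110101
  ((~c | ~d) | (((d & b) | (~d & ~b)) | (d & a))) = 1110111111111111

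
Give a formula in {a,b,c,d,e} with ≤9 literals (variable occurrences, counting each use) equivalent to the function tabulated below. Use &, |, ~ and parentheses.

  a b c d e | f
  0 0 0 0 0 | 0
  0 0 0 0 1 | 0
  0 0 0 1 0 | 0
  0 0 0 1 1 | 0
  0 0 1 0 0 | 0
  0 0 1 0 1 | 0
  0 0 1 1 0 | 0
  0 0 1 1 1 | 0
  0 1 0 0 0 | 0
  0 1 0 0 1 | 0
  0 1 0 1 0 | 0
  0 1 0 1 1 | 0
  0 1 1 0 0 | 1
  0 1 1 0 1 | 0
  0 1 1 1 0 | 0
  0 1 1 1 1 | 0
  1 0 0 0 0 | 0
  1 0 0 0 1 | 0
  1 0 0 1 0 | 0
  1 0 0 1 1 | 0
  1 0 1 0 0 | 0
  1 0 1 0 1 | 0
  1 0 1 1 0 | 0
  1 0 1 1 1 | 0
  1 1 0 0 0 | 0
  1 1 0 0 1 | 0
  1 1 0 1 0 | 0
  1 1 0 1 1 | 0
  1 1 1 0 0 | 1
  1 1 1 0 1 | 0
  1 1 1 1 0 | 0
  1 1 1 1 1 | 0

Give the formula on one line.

(((d | b) & (~e | d)) & (c & ~d))

  (d | b) = 00110011111111110011001111111111
  ~e = 10101010101010101010101010101010
  (~e | d) = 10111011101110111011101110111011
  ((d | b) & (~e | d)) = 00110011101110110011001110111011
  ~d = 11001100110011001100110011001100
  (c & ~d) = 00001100000011000000110000001100
  (((d | b) & (~e | d)) & (c & ~d)) = 00000000000010000000000000001000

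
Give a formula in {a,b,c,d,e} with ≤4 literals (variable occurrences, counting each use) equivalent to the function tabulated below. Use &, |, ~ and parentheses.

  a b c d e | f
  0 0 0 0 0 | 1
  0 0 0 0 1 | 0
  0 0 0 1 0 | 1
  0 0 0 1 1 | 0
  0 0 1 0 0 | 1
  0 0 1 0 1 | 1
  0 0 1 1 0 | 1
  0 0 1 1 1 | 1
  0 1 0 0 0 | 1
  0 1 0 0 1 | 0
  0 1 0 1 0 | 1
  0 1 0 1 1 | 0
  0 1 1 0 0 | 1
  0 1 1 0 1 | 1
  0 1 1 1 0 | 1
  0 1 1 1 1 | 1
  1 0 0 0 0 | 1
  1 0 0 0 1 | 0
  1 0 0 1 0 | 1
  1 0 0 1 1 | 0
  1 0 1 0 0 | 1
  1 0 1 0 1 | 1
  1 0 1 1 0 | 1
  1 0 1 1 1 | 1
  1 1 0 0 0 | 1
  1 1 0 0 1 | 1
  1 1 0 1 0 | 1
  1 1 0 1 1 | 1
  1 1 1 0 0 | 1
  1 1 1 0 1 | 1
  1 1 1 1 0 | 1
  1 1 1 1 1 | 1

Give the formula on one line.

  ~e = 10101010101010101010101010101010
  (c | ~e) = 10101111101011111010111110101111
  (b & a) = 00000000000000000000000011111111
  ((c | ~e) | (b & a)) = 10101111101011111010111111111111

((c | ~e) | (b & a))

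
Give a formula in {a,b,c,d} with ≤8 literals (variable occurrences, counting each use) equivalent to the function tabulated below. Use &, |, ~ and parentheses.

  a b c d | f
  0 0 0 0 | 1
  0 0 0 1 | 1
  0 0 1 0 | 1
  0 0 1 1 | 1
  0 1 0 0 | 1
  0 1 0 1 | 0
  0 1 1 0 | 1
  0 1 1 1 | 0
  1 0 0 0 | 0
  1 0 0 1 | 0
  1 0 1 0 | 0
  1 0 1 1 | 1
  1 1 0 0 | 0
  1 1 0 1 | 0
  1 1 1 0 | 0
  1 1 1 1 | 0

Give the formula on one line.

(((~a | c) & ((~a & ~d) | ~b)) & (d | ~a))

  ~a = 1111111100000000
  (~a | c) = 1111111100110011
  ~d = 1010101010101010
  (~a & ~d) = 1010101000000000
  ~b = 1111000011110000
  ((~a & ~d) | ~b) = 1111101011110000
  ((~a | c) & ((~a & ~d) | ~b)) = 1111101000110000
  (d | ~a) = 1111111101010101
  (((~a | c) & ((~a & ~d) | ~b)) & (d | ~a)) = 1111101000010000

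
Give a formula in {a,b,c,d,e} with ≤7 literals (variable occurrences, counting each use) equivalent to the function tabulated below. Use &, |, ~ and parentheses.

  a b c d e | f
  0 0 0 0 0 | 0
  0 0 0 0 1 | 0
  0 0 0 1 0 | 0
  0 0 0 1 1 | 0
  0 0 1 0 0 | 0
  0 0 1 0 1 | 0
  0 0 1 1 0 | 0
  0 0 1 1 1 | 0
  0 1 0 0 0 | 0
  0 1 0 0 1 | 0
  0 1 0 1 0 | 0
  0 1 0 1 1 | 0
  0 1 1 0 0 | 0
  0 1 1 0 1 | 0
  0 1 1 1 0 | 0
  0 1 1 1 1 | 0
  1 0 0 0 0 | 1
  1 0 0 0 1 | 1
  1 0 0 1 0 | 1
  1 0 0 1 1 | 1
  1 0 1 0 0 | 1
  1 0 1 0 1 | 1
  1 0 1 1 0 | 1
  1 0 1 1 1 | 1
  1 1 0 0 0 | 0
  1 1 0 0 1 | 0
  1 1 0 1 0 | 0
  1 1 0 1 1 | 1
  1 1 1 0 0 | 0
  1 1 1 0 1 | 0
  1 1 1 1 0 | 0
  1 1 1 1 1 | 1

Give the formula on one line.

  ~b = 11111111000000001111111100000000
  (e & d) = 00010001000100010001000100010001
  (~b | (e & d)) = 11111111000100011111111100010001
  ((~b | (e & d)) & a) = 00000000000000001111111100010001

((~b | (e & d)) & a)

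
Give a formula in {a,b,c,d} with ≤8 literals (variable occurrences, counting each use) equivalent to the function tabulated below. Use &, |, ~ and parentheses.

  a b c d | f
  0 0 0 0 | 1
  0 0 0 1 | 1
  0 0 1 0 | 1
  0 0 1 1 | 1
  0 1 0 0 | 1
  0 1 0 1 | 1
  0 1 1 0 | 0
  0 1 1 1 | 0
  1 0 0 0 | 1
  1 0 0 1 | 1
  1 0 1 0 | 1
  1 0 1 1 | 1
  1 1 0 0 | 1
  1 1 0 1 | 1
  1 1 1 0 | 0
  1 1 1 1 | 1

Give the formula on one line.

  ~b = 1111000011110000
  (a | ~b) = 1111000011111111
  ~c = 1100110011001100
  ((a | ~b) | ~c) = 1111110011111111
  (~b | ~c) = 1111110011111100
  (d | (~b | ~c)) = 1111110111111101
  (((a | ~b) | ~c) & (d | (~b | ~c))) = 1111110011111101

(((a | ~b) | ~c) & (d | (~b | ~c)))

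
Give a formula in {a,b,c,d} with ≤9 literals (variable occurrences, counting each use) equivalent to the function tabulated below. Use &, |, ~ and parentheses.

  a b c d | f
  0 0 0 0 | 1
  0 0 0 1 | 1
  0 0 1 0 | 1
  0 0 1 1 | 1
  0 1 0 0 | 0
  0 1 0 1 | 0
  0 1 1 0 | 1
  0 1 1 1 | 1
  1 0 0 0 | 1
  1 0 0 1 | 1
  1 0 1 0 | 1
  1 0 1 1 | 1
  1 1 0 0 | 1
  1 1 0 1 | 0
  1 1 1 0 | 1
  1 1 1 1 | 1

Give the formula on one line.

(((~d & a) | ((a & c) | ~b)) | c)

  ~d = 1010101010101010
  (~d & a) = 0000000010101010
  (a & c) = 0000000000110011
  ~b = 1111000011110000
  ((a & c) | ~b) = 1111000011110011
  ((~d & a) | ((a & c) | ~b)) = 1111000011111011
  (((~d & a) | ((a & c) | ~b)) | c) = 1111001111111011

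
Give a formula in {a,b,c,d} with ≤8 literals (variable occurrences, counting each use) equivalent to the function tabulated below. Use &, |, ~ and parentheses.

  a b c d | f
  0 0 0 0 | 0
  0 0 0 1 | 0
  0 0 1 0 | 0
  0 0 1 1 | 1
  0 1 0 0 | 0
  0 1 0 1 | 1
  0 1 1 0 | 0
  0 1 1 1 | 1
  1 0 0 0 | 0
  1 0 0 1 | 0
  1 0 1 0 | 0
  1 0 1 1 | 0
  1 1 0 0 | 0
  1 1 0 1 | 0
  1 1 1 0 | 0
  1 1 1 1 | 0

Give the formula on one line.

  (a | c) = 0011001111111111
  ~d = 1010101010101010
  ~a = 1111111100000000
  (~d & ~a) = 1010101000000000
  ((a | c) | (~d & ~a)) = 1011101111111111
  (((a | c) | (~d & ~a)) & ~a) = 1011101100000000
  (b | (((a | c) | (~d & ~a)) & ~a)) = 1011111100001111
  (d & ~a) = 0101010100000000
  ((b | (((a | c) | (~d & ~a)) & ~a)) & (d & ~a)) = 0001010100000000

((b | (((a | c) | (~d & ~a)) & ~a)) & (d & ~a))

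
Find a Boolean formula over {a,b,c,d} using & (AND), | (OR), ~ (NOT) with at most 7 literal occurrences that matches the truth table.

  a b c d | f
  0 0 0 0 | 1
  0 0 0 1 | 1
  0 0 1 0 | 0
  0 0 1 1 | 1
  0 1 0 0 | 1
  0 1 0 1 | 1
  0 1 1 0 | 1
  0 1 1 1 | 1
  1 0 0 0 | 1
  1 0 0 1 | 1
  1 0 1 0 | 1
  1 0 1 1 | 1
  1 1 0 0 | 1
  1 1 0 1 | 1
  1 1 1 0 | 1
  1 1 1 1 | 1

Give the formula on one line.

((~a & ~c) | (b | ((~a & d) | a)))

  ~a = 1111111100000000
  ~c = 1100110011001100
  (~a & ~c) = 1100110000000000
  (~a & d) = 0101010100000000
  ((~a & d) | a) = 0101010111111111
  (b | ((~a & d) | a)) = 0101111111111111
  ((~a & ~c) | (b | ((~a & d) | a))) = 1101111111111111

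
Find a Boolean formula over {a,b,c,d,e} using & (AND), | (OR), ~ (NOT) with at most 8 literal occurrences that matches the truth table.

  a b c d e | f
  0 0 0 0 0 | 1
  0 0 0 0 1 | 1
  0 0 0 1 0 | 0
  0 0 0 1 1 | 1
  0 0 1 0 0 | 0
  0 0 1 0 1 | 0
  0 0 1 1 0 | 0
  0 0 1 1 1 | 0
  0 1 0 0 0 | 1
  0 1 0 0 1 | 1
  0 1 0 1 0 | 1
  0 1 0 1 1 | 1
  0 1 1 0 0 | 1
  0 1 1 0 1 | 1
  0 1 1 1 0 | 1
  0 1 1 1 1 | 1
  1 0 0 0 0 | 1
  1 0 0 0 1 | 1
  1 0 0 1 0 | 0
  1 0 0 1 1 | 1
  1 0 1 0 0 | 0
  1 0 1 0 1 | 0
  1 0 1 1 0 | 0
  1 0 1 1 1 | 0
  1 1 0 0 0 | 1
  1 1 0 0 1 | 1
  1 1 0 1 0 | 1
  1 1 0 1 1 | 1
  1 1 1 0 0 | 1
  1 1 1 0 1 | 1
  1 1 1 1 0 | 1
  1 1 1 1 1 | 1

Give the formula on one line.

(((e | ~d) & (~c | b)) | b)

  ~d = 11001100110011001100110011001100
  (e | ~d) = 11011101110111011101110111011101
  ~c = 11110000111100001111000011110000
  (~c | b) = 11110000111111111111000011111111
  ((e | ~d) & (~c | b)) = 11010000110111011101000011011101
  (((e | ~d) & (~c | b)) | b) = 11010000111111111101000011111111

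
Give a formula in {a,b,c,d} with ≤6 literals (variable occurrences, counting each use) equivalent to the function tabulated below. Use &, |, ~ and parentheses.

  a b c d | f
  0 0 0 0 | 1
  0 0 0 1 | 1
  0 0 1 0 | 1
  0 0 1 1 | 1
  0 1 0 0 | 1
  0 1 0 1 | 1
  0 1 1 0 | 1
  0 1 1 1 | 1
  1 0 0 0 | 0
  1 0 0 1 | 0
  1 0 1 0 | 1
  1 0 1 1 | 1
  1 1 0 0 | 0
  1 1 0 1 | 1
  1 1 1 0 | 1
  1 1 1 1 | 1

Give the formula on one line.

  (d | c) = 0111011101110111
  ((d | c) & b) = 0000011100000111
  ~a = 1111111100000000
  (((d | c) & b) | ~a) = 1111111100000111
  ((((d | c) & b) | ~a) | c) = 1111111100110111

((((d | c) & b) | ~a) | c)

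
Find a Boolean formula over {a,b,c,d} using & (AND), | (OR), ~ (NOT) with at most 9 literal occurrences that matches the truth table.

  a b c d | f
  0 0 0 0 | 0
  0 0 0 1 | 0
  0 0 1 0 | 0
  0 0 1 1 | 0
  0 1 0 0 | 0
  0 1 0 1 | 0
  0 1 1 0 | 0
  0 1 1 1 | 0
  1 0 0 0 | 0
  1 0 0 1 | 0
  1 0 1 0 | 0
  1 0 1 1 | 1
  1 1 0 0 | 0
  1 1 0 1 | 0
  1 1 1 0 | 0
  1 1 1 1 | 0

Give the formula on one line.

  ~c = 1100110011001100
  ~b = 1111000011110000
  (~c | ~b) = 1111110011111100
  ~a = 1111111100000000
  (~a | d) = 1111111101010101
  ((~c | ~b) & (~a | d)) = 1111110001010100
  (((~c | ~b) & (~a | d)) & c) = 0011000000010000
  (a & (((~c | ~b) & (~a | d)) & c)) = 0000000000010000

(a & (((~c | ~b) & (~a | d)) & c))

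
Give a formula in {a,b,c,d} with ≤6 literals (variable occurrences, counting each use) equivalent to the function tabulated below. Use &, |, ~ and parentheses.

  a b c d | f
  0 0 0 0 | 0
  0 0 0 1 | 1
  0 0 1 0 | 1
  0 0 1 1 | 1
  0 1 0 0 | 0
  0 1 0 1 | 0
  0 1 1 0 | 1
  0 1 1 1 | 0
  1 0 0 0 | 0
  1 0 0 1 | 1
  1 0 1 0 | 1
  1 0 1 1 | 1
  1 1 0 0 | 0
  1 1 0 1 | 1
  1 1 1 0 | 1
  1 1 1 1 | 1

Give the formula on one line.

(((a | ~d) & c) | ((~b | a) & d))

  ~d = 1010101010101010
  (a | ~d) = 1010101011111111
  ((a | ~d) & c) = 0010001000110011
  ~b = 1111000011110000
  (~b | a) = 1111000011111111
  ((~b | a) & d) = 0101000001010101
  (((a | ~d) & c) | ((~b | a) & d)) = 0111001001110111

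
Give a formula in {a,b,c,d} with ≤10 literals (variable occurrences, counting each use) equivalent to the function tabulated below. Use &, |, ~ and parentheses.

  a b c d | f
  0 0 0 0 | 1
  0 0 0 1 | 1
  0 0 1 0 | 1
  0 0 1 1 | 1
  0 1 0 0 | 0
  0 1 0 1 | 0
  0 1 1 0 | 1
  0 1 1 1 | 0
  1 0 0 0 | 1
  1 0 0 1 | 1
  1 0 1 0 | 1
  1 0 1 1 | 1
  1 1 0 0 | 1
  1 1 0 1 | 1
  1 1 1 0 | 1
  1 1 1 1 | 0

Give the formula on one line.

  (d | b) = 0101111101011111
  ((d | b) & a) = 0000000001011111
  (((d | b) & a) | c) = 0011001101111111
  ~d = 1010101010101010
  ~c = 1100110011001100
  (~d | ~c) = 1110111011101110
  ((((d | b) & a) | c) & (~d | ~c)) = 0010001001101110
  ~b = 1111000011110000
  (((((d | b) & a) | c) & (~d | ~c)) | ~b) = 1111001011111110

(((((d | b) & a) | c) & (~d | ~c)) | ~b)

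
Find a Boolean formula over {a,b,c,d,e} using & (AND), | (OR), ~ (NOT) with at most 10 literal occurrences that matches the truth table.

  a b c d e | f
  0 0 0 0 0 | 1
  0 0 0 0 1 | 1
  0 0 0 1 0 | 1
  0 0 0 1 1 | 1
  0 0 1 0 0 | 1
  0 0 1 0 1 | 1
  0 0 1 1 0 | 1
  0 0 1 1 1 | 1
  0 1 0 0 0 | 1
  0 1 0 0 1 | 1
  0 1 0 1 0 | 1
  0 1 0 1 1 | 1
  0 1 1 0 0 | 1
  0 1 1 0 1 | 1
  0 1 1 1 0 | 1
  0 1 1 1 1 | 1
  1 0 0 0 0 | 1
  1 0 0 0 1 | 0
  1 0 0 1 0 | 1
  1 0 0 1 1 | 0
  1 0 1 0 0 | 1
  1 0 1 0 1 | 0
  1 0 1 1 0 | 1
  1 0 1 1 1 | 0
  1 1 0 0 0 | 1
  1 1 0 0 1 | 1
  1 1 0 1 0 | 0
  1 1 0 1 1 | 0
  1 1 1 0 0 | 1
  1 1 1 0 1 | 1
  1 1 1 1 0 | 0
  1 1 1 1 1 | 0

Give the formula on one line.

(((b | ~a) | ~e) & ((~a & (~b | (d | ~c))) | (~b | ~d)))

  ~a = 11111111111111110000000000000000
  (b | ~a) = 11111111111111110000000011111111
  ~e = 10101010101010101010101010101010
  ((b | ~a) | ~e) = 11111111111111111010101011111111
  ~b = 11111111000000001111111100000000
  ~c = 11110000111100001111000011110000
  (d | ~c) = 11110011111100111111001111110011
  (~b | (d | ~c)) = 11111111111100111111111111110011
  (~a & (~b | (d | ~c))) = 11111111111100110000000000000000
  ~d = 11001100110011001100110011001100
  (~b | ~d) = 11111111110011001111111111001100
  ((~a & (~b | (d | ~c))) | (~b | ~d)) = 11111111111111111111111111001100
  (((b | ~a) | ~e) & ((~a & (~b | (d | ~c))) | (~b | ~d))) = 11111111111111111010101011001100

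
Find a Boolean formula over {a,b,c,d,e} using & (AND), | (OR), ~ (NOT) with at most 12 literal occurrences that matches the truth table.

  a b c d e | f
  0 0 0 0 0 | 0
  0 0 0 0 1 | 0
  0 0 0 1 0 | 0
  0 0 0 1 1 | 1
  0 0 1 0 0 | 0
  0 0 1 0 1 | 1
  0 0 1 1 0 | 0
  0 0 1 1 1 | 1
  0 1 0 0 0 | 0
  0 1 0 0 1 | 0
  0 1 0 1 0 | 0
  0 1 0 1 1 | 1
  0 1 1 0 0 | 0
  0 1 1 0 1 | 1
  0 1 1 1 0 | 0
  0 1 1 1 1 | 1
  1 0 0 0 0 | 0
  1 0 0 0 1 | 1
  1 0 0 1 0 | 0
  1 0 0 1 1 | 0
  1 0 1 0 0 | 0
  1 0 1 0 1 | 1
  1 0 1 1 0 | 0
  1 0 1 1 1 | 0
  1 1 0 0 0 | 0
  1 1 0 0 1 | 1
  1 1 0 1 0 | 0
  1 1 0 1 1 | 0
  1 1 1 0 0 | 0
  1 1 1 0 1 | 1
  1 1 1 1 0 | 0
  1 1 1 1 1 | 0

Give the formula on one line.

(((~a | ~e) & (e & (d | ~e))) | (e & (~d & (a | c))))

  ~a = 11111111111111110000000000000000
  ~e = 10101010101010101010101010101010
  (~a | ~e) = 11111111111111111010101010101010
  (d | ~e) = 10111011101110111011101110111011
  (e & (d | ~e)) = 00010001000100010001000100010001
  ((~a | ~e) & (e & (d | ~e))) = 00010001000100010000000000000000
  ~d = 11001100110011001100110011001100
  (a | c) = 00001111000011111111111111111111
  (~d & (a | c)) = 00001100000011001100110011001100
  (e & (~d & (a | c))) = 00000100000001000100010001000100
  (((~a | ~e) & (e & (d | ~e))) | (e & (~d & (a | c)))) = 00010101000101010100010001000100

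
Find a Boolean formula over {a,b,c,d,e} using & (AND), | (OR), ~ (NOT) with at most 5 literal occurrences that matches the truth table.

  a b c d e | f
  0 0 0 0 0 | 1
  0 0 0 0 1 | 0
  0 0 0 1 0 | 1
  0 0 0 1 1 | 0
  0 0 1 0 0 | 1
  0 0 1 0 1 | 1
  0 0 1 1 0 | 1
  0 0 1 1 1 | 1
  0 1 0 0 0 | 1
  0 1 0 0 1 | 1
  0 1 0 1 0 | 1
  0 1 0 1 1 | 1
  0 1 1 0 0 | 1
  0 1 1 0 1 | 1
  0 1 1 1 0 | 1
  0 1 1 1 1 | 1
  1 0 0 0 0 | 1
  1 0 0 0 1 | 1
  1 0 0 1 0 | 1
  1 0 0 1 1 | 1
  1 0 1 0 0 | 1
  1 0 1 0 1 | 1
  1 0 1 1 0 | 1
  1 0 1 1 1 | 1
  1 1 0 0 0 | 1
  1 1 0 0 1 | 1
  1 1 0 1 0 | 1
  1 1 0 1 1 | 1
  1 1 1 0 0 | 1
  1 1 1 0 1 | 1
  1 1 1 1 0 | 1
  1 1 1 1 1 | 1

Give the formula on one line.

  ~e = 10101010101010101010101010101010
  (b | ~e) = 10101010111111111010101011111111
  (c | b) = 00001111111111110000111111111111
  (a | (c | b)) = 00001111111111111111111111111111
  ((b | ~e) | (a | (c | b))) = 10101111111111111111111111111111

((b | ~e) | (a | (c | b)))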